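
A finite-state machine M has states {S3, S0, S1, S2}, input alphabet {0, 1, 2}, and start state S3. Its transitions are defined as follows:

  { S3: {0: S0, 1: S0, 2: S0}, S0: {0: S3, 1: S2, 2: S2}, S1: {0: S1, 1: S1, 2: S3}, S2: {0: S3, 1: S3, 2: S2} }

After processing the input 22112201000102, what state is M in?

S0

Trace: S3 -2-> S0 -2-> S2 -1-> S3 -1-> S0 -2-> S2 -2-> S2 -0-> S3 -1-> S0 -0-> S3 -0-> S0 -0-> S3 -1-> S0 -0-> S3 -2-> S0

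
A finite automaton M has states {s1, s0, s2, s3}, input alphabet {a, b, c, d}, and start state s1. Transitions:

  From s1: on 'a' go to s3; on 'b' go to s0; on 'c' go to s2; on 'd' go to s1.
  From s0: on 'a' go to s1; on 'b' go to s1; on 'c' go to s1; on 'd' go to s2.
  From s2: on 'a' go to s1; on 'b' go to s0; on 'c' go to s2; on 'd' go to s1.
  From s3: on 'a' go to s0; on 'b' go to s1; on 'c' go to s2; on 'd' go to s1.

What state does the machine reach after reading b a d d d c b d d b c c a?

start at s1
read 'b': s1 → s0
read 'a': s0 → s1
read 'd': s1 → s1
read 'd': s1 → s1
read 'd': s1 → s1
read 'c': s1 → s2
read 'b': s2 → s0
read 'd': s0 → s2
read 'd': s2 → s1
read 'b': s1 → s0
read 'c': s0 → s1
read 'c': s1 → s2
read 'a': s2 → s1

s1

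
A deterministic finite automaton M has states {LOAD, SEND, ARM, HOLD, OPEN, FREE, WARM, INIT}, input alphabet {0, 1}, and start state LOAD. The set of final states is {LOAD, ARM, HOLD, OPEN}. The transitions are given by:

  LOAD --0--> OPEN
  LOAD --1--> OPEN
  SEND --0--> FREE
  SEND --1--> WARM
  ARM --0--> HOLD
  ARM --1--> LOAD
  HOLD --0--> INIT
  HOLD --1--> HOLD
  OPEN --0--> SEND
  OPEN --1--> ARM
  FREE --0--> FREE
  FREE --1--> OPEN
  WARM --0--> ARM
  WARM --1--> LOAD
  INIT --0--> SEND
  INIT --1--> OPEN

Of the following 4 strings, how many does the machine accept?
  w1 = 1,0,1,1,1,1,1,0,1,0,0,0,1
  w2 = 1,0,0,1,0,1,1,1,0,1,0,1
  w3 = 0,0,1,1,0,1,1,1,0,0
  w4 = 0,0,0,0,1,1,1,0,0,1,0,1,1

2

w1: Trace: LOAD -1-> OPEN -0-> SEND -1-> WARM -1-> LOAD -1-> OPEN -1-> ARM -1-> LOAD -0-> OPEN -1-> ARM -0-> HOLD -0-> INIT -0-> SEND -1-> WARM  → end WARM, rejected
w2: Trace: LOAD -1-> OPEN -0-> SEND -0-> FREE -1-> OPEN -0-> SEND -1-> WARM -1-> LOAD -1-> OPEN -0-> SEND -1-> WARM -0-> ARM -1-> LOAD  → end LOAD, accepted
w3: Trace: LOAD -0-> OPEN -0-> SEND -1-> WARM -1-> LOAD -0-> OPEN -1-> ARM -1-> LOAD -1-> OPEN -0-> SEND -0-> FREE  → end FREE, rejected
w4: Trace: LOAD -0-> OPEN -0-> SEND -0-> FREE -0-> FREE -1-> OPEN -1-> ARM -1-> LOAD -0-> OPEN -0-> SEND -1-> WARM -0-> ARM -1-> LOAD -1-> OPEN  → end OPEN, accepted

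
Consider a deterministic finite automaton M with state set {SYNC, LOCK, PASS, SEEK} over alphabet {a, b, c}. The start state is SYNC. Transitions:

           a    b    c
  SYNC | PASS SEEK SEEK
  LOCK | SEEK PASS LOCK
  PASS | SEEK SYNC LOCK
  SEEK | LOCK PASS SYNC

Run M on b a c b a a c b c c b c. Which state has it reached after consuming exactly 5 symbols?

SYNC → SEEK → LOCK → LOCK → PASS → SEEK
After 5 symbols: SEEK.

SEEK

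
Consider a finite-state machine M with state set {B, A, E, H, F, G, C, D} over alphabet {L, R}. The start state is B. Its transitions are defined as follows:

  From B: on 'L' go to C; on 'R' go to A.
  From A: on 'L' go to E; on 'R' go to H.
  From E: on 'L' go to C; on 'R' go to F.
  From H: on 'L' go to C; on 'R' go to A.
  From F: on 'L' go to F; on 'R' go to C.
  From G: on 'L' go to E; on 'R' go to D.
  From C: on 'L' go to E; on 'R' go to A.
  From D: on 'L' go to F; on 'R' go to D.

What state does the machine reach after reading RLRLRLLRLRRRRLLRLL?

Trace: B -R-> A -L-> E -R-> F -L-> F -R-> C -L-> E -L-> C -R-> A -L-> E -R-> F -R-> C -R-> A -R-> H -L-> C -L-> E -R-> F -L-> F -L-> F

F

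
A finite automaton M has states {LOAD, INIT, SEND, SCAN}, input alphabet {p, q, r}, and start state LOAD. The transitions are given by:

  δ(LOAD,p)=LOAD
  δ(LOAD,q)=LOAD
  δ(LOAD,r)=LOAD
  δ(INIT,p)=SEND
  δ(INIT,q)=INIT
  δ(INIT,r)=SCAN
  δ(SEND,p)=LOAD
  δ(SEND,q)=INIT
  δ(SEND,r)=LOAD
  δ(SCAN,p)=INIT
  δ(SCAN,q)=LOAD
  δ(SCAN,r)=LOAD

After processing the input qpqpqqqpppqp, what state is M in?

LOAD

LOAD → LOAD → LOAD → LOAD → LOAD → LOAD → LOAD → LOAD → LOAD → LOAD → LOAD → LOAD → LOAD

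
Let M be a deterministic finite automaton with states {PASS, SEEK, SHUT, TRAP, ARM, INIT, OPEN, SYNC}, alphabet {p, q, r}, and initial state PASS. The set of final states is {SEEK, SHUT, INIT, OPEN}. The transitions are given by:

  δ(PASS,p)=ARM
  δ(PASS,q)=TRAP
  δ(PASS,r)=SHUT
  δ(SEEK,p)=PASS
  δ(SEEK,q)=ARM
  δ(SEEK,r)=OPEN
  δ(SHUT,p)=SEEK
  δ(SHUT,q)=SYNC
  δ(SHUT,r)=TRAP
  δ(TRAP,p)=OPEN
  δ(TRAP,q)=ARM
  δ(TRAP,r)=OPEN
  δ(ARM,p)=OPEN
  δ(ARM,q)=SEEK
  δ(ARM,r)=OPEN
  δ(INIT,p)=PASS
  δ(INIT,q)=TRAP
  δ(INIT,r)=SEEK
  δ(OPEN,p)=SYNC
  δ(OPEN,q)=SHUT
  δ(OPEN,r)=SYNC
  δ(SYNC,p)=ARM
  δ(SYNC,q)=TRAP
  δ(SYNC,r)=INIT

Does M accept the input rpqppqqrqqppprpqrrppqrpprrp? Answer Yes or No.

Trace: PASS -r-> SHUT -p-> SEEK -q-> ARM -p-> OPEN -p-> SYNC -q-> TRAP -q-> ARM -r-> OPEN -q-> SHUT -q-> SYNC -p-> ARM -p-> OPEN -p-> SYNC -r-> INIT -p-> PASS -q-> TRAP -r-> OPEN -r-> SYNC -p-> ARM -p-> OPEN -q-> SHUT -r-> TRAP -p-> OPEN -p-> SYNC -r-> INIT -r-> SEEK -p-> PASS
End state PASS is not accepting.

No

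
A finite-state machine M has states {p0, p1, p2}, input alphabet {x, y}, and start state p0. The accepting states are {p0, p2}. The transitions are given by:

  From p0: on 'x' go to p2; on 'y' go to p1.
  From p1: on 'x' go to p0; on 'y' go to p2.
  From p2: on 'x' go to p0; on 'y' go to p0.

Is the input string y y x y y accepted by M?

p0 → p1 → p2 → p0 → p1 → p2
End state p2 is accepting.

Yes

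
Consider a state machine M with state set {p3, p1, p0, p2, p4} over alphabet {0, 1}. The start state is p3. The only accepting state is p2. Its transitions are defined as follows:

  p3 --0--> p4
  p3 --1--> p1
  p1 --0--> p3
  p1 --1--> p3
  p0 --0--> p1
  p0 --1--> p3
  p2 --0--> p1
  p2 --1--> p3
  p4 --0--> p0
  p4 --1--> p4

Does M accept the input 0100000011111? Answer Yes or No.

No

p3 → p4 → p4 → p0 → p1 → p3 → p4 → p0 → p1 → p3 → p1 → p3 → p1 → p3
End state p3 is not accepting.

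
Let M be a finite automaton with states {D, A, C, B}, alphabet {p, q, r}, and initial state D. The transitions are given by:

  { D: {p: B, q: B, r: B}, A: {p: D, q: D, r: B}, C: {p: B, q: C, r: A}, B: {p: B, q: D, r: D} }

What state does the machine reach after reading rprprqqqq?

D

start at D
read 'r': D → B
read 'p': B → B
read 'r': B → D
read 'p': D → B
read 'r': B → D
read 'q': D → B
read 'q': B → D
read 'q': D → B
read 'q': B → D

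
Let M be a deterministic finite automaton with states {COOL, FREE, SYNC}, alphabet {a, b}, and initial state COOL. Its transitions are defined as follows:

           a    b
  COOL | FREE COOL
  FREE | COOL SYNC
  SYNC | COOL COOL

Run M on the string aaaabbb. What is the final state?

COOL

start at COOL
read 'a': COOL → FREE
read 'a': FREE → COOL
read 'a': COOL → FREE
read 'a': FREE → COOL
read 'b': COOL → COOL
read 'b': COOL → COOL
read 'b': COOL → COOL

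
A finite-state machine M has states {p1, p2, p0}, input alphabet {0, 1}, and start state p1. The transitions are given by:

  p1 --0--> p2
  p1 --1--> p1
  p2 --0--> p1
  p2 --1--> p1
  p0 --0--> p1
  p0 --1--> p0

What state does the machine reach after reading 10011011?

p1

start at p1
read '1': p1 → p1
read '0': p1 → p2
read '0': p2 → p1
read '1': p1 → p1
read '1': p1 → p1
read '0': p1 → p2
read '1': p2 → p1
read '1': p1 → p1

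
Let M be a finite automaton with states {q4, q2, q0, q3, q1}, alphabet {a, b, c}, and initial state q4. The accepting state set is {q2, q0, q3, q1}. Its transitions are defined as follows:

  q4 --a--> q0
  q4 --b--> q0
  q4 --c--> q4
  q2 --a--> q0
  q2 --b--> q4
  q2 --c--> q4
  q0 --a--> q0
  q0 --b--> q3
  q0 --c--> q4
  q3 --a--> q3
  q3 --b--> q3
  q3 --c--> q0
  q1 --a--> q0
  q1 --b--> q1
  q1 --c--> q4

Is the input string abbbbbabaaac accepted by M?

Yes

Trace: q4 -a-> q0 -b-> q3 -b-> q3 -b-> q3 -b-> q3 -b-> q3 -a-> q3 -b-> q3 -a-> q3 -a-> q3 -a-> q3 -c-> q0
End state q0 is accepting.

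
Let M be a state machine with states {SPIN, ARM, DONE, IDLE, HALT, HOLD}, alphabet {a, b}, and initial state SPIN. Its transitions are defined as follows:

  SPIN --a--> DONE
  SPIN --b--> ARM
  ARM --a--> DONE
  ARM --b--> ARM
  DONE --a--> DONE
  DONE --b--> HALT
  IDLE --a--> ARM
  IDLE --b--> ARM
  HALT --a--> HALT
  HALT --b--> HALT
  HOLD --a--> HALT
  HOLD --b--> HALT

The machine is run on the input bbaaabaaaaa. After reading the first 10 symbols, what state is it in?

HALT

SPIN → ARM → ARM → DONE → DONE → DONE → HALT → HALT → HALT → HALT → HALT
After 10 symbols: HALT.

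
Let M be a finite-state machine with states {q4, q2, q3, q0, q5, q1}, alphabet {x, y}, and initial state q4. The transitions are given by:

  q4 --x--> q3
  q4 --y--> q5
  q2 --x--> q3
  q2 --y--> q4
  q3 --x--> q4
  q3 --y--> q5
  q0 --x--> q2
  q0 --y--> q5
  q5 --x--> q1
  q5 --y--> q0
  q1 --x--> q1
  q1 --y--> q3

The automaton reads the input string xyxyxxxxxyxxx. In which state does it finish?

q1

q4 → q3 → q5 → q1 → q3 → q4 → q3 → q4 → q3 → q4 → q5 → q1 → q1 → q1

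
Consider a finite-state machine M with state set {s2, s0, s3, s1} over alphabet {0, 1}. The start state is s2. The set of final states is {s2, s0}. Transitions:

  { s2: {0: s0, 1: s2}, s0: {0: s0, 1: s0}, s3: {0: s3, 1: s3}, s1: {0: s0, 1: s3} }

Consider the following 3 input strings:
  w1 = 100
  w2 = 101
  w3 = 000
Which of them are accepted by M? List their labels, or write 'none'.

w1: s2 → s2 → s0 → s0  → end s0, accepted
w2: s2 → s2 → s0 → s0  → end s0, accepted
w3: s2 → s0 → s0 → s0  → end s0, accepted

w1, w2, w3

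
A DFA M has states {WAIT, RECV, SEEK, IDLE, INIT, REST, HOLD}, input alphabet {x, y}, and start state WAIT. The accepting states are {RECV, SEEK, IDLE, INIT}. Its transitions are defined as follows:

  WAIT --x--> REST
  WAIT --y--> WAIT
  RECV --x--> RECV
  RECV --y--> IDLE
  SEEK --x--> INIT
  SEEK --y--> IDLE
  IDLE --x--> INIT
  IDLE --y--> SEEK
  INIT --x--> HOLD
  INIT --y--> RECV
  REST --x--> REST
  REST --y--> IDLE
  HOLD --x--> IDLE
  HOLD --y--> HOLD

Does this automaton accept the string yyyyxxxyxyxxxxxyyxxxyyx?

Yes

Trace: WAIT -y-> WAIT -y-> WAIT -y-> WAIT -y-> WAIT -x-> REST -x-> REST -x-> REST -y-> IDLE -x-> INIT -y-> RECV -x-> RECV -x-> RECV -x-> RECV -x-> RECV -x-> RECV -y-> IDLE -y-> SEEK -x-> INIT -x-> HOLD -x-> IDLE -y-> SEEK -y-> IDLE -x-> INIT
End state INIT is accepting.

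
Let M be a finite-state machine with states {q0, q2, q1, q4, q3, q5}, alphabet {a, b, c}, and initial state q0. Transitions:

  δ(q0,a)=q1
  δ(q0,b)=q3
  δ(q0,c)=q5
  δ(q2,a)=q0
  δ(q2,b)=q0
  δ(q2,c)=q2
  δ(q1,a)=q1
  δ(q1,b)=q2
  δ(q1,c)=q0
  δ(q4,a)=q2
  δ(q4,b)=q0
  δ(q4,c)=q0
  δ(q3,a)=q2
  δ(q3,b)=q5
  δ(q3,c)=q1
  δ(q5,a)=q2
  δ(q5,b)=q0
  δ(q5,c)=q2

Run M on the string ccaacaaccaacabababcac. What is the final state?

q0

Trace: q0 -c-> q5 -c-> q2 -a-> q0 -a-> q1 -c-> q0 -a-> q1 -a-> q1 -c-> q0 -c-> q5 -a-> q2 -a-> q0 -c-> q5 -a-> q2 -b-> q0 -a-> q1 -b-> q2 -a-> q0 -b-> q3 -c-> q1 -a-> q1 -c-> q0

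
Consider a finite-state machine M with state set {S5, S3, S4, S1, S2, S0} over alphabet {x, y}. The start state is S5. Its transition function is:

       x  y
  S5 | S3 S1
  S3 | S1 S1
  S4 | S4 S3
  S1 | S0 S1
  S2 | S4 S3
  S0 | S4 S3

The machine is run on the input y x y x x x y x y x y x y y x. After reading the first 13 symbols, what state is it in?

S5 → S1 → S0 → S3 → S1 → S0 → S4 → S3 → S1 → S1 → S0 → S3 → S1 → S1
After 13 symbols: S1.

S1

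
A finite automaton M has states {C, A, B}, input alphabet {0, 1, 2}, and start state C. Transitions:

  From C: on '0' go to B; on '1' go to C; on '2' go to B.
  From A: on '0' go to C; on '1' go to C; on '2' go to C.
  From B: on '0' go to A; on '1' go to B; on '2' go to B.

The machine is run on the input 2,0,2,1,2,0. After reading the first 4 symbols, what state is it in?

C

start at C
read '2': C → B
read '0': B → A
read '2': A → C
read '1': C → C
After 4 symbols: C.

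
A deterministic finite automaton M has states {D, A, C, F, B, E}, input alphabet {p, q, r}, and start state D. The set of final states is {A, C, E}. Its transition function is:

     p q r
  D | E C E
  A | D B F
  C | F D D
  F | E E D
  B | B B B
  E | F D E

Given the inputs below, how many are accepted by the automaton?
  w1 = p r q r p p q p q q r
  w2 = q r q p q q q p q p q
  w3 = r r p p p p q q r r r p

1

w1: Trace: D -p-> E -r-> E -q-> D -r-> E -p-> F -p-> E -q-> D -p-> E -q-> D -q-> C -r-> D  → end D, rejected
w2: Trace: D -q-> C -r-> D -q-> C -p-> F -q-> E -q-> D -q-> C -p-> F -q-> E -p-> F -q-> E  → end E, accepted
w3: Trace: D -r-> E -r-> E -p-> F -p-> E -p-> F -p-> E -q-> D -q-> C -r-> D -r-> E -r-> E -p-> F  → end F, rejected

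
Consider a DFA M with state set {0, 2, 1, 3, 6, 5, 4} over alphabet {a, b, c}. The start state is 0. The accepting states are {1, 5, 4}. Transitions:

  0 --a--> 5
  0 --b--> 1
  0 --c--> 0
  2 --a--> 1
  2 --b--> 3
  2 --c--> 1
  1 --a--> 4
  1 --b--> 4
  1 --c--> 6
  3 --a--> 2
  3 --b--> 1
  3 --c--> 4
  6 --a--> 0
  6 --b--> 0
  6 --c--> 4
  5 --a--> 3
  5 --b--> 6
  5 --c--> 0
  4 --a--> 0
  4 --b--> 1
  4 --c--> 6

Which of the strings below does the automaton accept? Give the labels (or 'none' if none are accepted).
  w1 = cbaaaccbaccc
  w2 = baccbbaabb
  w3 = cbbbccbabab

w3

w1: 0 → 0 → 1 → 4 → 0 → 5 → 0 → 0 → 1 → 4 → 6 → 4 → 6  → end 6, rejected
w2: 0 → 1 → 4 → 6 → 4 → 1 → 4 → 0 → 5 → 6 → 0  → end 0, rejected
w3: 0 → 0 → 1 → 4 → 1 → 6 → 4 → 1 → 4 → 1 → 4 → 1  → end 1, accepted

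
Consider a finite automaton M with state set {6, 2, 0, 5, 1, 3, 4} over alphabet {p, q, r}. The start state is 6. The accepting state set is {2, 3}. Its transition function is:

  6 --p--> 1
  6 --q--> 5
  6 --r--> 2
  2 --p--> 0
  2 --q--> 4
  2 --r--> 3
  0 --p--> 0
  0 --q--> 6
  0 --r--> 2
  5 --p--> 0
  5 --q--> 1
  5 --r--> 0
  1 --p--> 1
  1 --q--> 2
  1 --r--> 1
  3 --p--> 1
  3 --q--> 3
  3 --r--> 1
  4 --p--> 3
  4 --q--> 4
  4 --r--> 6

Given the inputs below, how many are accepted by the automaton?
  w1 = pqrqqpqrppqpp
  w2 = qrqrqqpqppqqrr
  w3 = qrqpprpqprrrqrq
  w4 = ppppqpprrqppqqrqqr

w1: Trace: 6 -p-> 1 -q-> 2 -r-> 3 -q-> 3 -q-> 3 -p-> 1 -q-> 2 -r-> 3 -p-> 1 -p-> 1 -q-> 2 -p-> 0 -p-> 0  → end 0, rejected
w2: Trace: 6 -q-> 5 -r-> 0 -q-> 6 -r-> 2 -q-> 4 -q-> 4 -p-> 3 -q-> 3 -p-> 1 -p-> 1 -q-> 2 -q-> 4 -r-> 6 -r-> 2  → end 2, accepted
w3: Trace: 6 -q-> 5 -r-> 0 -q-> 6 -p-> 1 -p-> 1 -r-> 1 -p-> 1 -q-> 2 -p-> 0 -r-> 2 -r-> 3 -r-> 1 -q-> 2 -r-> 3 -q-> 3  → end 3, accepted
w4: Trace: 6 -p-> 1 -p-> 1 -p-> 1 -p-> 1 -q-> 2 -p-> 0 -p-> 0 -r-> 2 -r-> 3 -q-> 3 -p-> 1 -p-> 1 -q-> 2 -q-> 4 -r-> 6 -q-> 5 -q-> 1 -r-> 1  → end 1, rejected

2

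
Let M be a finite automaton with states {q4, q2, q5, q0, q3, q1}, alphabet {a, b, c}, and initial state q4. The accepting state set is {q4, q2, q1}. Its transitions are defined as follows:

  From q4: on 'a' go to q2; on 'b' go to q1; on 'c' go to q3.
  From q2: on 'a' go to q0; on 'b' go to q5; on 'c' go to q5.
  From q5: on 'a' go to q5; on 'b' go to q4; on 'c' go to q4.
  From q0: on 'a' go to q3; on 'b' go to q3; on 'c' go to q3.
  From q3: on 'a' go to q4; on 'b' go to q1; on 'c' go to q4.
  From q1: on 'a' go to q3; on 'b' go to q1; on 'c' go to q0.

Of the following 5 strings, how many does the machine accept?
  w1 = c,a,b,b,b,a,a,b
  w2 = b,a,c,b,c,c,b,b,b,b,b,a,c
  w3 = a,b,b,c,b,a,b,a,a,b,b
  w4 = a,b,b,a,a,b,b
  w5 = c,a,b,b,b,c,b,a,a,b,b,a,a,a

4

w1: q4 → q3 → q4 → q1 → q1 → q1 → q3 → q4 → q1  → end q1, accepted
w2: q4 → q1 → q3 → q4 → q1 → q0 → q3 → q1 → q1 → q1 → q1 → q1 → q3 → q4  → end q4, accepted
w3: q4 → q2 → q5 → q4 → q3 → q1 → q3 → q1 → q3 → q4 → q1 → q1  → end q1, accepted
w4: q4 → q2 → q5 → q4 → q2 → q0 → q3 → q1  → end q1, accepted
w5: q4 → q3 → q4 → q1 → q1 → q1 → q0 → q3 → q4 → q2 → q5 → q4 → q2 → q0 → q3  → end q3, rejected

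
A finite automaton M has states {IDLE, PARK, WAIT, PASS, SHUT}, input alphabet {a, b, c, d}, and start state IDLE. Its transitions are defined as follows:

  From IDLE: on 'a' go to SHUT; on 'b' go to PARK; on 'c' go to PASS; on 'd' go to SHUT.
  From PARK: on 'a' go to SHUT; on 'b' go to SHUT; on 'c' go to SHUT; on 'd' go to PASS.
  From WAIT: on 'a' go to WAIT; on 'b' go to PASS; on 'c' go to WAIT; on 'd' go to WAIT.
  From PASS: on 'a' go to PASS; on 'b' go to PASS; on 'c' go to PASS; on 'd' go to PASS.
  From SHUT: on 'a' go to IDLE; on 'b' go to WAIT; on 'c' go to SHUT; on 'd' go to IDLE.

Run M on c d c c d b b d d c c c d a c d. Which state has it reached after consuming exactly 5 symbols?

PASS

start at IDLE
read 'c': IDLE → PASS
read 'd': PASS → PASS
read 'c': PASS → PASS
read 'c': PASS → PASS
read 'd': PASS → PASS
After 5 symbols: PASS.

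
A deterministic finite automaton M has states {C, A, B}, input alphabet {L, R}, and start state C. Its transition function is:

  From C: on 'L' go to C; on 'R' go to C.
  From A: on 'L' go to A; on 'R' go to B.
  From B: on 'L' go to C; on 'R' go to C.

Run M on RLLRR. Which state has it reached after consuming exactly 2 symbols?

C

Trace: C -R-> C -L-> C
After 2 symbols: C.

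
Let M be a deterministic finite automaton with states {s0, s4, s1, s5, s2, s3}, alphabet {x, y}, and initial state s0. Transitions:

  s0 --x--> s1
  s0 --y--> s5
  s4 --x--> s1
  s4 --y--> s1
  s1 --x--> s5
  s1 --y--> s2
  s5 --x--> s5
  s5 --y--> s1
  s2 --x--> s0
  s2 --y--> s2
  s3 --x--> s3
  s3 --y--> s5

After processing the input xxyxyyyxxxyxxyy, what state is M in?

s2

s0 → s1 → s5 → s1 → s5 → s1 → s2 → s2 → s0 → s1 → s5 → s1 → s5 → s5 → s1 → s2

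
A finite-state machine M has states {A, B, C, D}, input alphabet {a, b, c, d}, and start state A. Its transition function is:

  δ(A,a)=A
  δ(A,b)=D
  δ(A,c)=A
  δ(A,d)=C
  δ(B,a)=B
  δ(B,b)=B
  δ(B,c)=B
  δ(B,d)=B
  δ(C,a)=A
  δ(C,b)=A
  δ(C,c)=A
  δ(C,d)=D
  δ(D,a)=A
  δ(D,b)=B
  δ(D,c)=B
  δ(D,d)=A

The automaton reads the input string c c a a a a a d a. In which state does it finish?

Trace: A -c-> A -c-> A -a-> A -a-> A -a-> A -a-> A -a-> A -d-> C -a-> A

A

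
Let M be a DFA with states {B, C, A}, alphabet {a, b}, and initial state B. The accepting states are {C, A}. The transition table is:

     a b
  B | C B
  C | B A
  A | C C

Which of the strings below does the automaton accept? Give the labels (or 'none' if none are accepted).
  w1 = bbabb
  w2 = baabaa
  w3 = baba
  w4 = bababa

w1, w3, w4

w1: Trace: B -b-> B -b-> B -a-> C -b-> A -b-> C  → end C, accepted
w2: Trace: B -b-> B -a-> C -a-> B -b-> B -a-> C -a-> B  → end B, rejected
w3: Trace: B -b-> B -a-> C -b-> A -a-> C  → end C, accepted
w4: Trace: B -b-> B -a-> C -b-> A -a-> C -b-> A -a-> C  → end C, accepted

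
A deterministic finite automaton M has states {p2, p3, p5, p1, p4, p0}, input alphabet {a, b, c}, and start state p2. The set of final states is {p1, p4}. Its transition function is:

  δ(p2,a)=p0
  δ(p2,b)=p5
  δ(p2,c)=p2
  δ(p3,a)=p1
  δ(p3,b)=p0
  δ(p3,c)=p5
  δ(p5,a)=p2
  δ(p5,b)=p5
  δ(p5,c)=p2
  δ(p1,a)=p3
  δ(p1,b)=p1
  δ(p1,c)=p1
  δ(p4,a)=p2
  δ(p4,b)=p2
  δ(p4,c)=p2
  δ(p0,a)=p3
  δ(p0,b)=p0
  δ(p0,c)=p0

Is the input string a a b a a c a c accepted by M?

start at p2
read 'a': p2 → p0
read 'a': p0 → p3
read 'b': p3 → p0
read 'a': p0 → p3
read 'a': p3 → p1
read 'c': p1 → p1
read 'a': p1 → p3
read 'c': p3 → p5
End state p5 is not accepting.

No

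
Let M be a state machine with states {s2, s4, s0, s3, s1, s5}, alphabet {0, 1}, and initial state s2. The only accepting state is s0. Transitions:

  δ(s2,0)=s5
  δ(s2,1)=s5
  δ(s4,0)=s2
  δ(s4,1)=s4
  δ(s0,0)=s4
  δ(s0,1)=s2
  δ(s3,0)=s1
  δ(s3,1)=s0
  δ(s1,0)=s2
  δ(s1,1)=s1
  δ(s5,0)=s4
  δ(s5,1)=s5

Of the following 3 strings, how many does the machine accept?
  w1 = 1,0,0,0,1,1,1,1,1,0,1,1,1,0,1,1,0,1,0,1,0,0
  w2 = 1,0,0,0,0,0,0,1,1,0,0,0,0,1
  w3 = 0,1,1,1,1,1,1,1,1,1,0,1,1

0

w1: s2 → s5 → s4 → s2 → s5 → s5 → s5 → s5 → s5 → s5 → s4 → s4 → s4 → s4 → s2 → s5 → s5 → s4 → s4 → s2 → s5 → s4 → s2  → end s2, rejected
w2: s2 → s5 → s4 → s2 → s5 → s4 → s2 → s5 → s5 → s5 → s4 → s2 → s5 → s4 → s4  → end s4, rejected
w3: s2 → s5 → s5 → s5 → s5 → s5 → s5 → s5 → s5 → s5 → s5 → s4 → s4 → s4  → end s4, rejected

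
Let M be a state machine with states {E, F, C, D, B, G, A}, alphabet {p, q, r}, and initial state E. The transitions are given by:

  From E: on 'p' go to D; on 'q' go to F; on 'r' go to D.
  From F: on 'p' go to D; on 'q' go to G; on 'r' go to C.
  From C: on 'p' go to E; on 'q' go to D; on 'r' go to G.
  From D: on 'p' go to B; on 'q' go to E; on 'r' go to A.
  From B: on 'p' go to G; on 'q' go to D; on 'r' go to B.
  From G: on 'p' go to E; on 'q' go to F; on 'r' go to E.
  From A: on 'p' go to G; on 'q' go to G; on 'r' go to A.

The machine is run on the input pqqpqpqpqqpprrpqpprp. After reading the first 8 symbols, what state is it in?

D

Trace: E -p-> D -q-> E -q-> F -p-> D -q-> E -p-> D -q-> E -p-> D
After 8 symbols: D.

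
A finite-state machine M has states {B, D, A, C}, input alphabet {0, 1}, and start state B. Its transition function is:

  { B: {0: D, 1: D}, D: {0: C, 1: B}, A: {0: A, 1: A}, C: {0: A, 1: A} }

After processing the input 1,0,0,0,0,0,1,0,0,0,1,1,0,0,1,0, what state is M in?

Trace: B -1-> D -0-> C -0-> A -0-> A -0-> A -0-> A -1-> A -0-> A -0-> A -0-> A -1-> A -1-> A -0-> A -0-> A -1-> A -0-> A

A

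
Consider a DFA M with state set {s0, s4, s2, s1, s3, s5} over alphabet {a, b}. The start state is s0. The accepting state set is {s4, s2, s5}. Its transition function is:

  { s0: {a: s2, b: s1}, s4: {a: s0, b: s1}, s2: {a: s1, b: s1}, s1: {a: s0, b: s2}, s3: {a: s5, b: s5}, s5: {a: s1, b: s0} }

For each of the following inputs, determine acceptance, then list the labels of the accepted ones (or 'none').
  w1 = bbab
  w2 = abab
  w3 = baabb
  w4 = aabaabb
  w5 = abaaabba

w1, w3, w4

w1:
  start at s0
  read 'b': s0 → s1
  read 'b': s1 → s2
  read 'a': s2 → s1
  read 'b': s1 → s2
  end s2, accepted
w2:
  start at s0
  read 'a': s0 → s2
  read 'b': s2 → s1
  read 'a': s1 → s0
  read 'b': s0 → s1
  end s1, rejected
w3:
  start at s0
  read 'b': s0 → s1
  read 'a': s1 → s0
  read 'a': s0 → s2
  read 'b': s2 → s1
  read 'b': s1 → s2
  end s2, accepted
w4:
  start at s0
  read 'a': s0 → s2
  read 'a': s2 → s1
  read 'b': s1 → s2
  read 'a': s2 → s1
  read 'a': s1 → s0
  read 'b': s0 → s1
  read 'b': s1 → s2
  end s2, accepted
w5:
  start at s0
  read 'a': s0 → s2
  read 'b': s2 → s1
  read 'a': s1 → s0
  read 'a': s0 → s2
  read 'a': s2 → s1
  read 'b': s1 → s2
  read 'b': s2 → s1
  read 'a': s1 → s0
  end s0, rejected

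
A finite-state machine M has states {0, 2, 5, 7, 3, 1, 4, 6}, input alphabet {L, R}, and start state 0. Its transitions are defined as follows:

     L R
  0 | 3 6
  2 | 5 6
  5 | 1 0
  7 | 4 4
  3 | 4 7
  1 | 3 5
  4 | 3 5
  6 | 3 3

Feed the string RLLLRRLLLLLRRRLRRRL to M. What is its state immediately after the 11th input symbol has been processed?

3

0 → 6 → 3 → 4 → 3 → 7 → 4 → 3 → 4 → 3 → 4 → 3
After 11 symbols: 3.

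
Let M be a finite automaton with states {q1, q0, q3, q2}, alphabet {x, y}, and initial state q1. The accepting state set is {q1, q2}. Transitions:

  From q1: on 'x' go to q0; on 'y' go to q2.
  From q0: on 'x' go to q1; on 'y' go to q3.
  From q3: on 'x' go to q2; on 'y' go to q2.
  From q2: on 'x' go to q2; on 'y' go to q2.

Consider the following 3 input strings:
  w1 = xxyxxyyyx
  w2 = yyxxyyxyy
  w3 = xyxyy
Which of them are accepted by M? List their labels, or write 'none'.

w1: Trace: q1 -x-> q0 -x-> q1 -y-> q2 -x-> q2 -x-> q2 -y-> q2 -y-> q2 -y-> q2 -x-> q2  → end q2, accepted
w2: Trace: q1 -y-> q2 -y-> q2 -x-> q2 -x-> q2 -y-> q2 -y-> q2 -x-> q2 -y-> q2 -y-> q2  → end q2, accepted
w3: Trace: q1 -x-> q0 -y-> q3 -x-> q2 -y-> q2 -y-> q2  → end q2, accepted

w1, w2, w3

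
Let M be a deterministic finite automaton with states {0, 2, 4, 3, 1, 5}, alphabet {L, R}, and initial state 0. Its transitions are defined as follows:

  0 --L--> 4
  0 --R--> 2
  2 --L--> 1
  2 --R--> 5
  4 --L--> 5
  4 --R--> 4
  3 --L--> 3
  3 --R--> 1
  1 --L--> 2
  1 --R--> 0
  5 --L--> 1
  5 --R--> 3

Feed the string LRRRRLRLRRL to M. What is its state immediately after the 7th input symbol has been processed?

Trace: 0 -L-> 4 -R-> 4 -R-> 4 -R-> 4 -R-> 4 -L-> 5 -R-> 3
After 7 symbols: 3.

3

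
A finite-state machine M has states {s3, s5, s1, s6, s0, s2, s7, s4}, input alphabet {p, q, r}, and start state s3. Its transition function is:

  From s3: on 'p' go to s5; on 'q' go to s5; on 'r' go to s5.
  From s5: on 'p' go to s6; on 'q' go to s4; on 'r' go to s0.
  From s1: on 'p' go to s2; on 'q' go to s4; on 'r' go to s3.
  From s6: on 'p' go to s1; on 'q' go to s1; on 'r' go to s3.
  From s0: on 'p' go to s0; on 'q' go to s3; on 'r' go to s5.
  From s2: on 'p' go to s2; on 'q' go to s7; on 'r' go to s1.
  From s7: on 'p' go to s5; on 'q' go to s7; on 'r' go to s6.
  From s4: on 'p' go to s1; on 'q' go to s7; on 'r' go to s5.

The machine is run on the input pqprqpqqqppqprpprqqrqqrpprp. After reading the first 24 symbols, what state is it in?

Trace: s3 -p-> s5 -q-> s4 -p-> s1 -r-> s3 -q-> s5 -p-> s6 -q-> s1 -q-> s4 -q-> s7 -p-> s5 -p-> s6 -q-> s1 -p-> s2 -r-> s1 -p-> s2 -p-> s2 -r-> s1 -q-> s4 -q-> s7 -r-> s6 -q-> s1 -q-> s4 -r-> s5 -p-> s6
After 24 symbols: s6.

s6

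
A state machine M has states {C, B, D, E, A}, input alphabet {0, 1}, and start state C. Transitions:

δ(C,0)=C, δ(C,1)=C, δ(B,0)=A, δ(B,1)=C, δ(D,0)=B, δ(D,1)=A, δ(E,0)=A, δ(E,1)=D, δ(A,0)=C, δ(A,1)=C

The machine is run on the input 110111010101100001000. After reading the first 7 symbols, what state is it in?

C

start at C
read '1': C → C
read '1': C → C
read '0': C → C
read '1': C → C
read '1': C → C
read '1': C → C
read '0': C → C
After 7 symbols: C.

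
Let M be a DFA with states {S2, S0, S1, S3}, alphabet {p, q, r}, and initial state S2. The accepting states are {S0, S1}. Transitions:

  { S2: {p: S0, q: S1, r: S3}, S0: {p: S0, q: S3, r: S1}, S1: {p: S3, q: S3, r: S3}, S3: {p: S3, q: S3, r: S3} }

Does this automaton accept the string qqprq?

No

Trace: S2 -q-> S1 -q-> S3 -p-> S3 -r-> S3 -q-> S3
End state S3 is not accepting.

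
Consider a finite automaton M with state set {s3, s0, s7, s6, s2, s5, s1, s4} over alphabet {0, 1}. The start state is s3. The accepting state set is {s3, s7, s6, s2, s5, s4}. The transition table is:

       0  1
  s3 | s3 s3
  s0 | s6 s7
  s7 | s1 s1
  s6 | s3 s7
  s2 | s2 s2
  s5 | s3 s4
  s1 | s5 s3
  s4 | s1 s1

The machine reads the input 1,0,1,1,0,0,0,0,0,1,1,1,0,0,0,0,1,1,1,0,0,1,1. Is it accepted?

Yes

Trace: s3 -1-> s3 -0-> s3 -1-> s3 -1-> s3 -0-> s3 -0-> s3 -0-> s3 -0-> s3 -0-> s3 -1-> s3 -1-> s3 -1-> s3 -0-> s3 -0-> s3 -0-> s3 -0-> s3 -1-> s3 -1-> s3 -1-> s3 -0-> s3 -0-> s3 -1-> s3 -1-> s3
End state s3 is accepting.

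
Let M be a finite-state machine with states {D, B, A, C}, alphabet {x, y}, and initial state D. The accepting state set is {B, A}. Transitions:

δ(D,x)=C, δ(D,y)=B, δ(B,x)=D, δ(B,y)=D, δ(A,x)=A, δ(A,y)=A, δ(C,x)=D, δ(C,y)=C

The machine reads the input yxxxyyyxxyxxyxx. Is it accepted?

No

D → B → D → C → D → B → D → B → D → C → C → D → C → C → D → C
End state C is not accepting.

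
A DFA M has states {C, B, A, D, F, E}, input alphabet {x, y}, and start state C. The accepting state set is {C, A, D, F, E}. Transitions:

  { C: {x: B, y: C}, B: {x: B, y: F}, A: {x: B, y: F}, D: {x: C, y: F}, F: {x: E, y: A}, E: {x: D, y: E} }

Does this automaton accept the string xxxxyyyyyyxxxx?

No

Trace: C -x-> B -x-> B -x-> B -x-> B -y-> F -y-> A -y-> F -y-> A -y-> F -y-> A -x-> B -x-> B -x-> B -x-> B
End state B is not accepting.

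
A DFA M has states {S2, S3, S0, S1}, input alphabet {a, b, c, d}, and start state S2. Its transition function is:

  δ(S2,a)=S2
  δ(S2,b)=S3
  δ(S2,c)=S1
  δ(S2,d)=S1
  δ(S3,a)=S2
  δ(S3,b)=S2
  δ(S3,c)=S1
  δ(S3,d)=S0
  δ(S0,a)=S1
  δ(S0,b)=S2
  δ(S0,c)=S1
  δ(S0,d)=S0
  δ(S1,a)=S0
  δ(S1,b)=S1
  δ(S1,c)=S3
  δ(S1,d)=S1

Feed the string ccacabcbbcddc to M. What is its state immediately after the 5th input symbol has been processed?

Trace: S2 -c-> S1 -c-> S3 -a-> S2 -c-> S1 -a-> S0
After 5 symbols: S0.

S0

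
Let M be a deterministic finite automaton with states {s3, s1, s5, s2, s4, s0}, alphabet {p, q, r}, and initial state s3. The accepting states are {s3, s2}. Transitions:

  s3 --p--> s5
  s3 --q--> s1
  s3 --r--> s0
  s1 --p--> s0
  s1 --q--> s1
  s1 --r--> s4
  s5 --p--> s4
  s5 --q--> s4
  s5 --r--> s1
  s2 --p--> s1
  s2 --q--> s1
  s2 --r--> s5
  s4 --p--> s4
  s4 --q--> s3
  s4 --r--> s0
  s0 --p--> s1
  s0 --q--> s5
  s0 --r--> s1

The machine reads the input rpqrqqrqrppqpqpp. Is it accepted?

start at s3
read 'r': s3 → s0
read 'p': s0 → s1
read 'q': s1 → s1
read 'r': s1 → s4
read 'q': s4 → s3
read 'q': s3 → s1
read 'r': s1 → s4
read 'q': s4 → s3
read 'r': s3 → s0
read 'p': s0 → s1
read 'p': s1 → s0
read 'q': s0 → s5
read 'p': s5 → s4
read 'q': s4 → s3
read 'p': s3 → s5
read 'p': s5 → s4
End state s4 is not accepting.

No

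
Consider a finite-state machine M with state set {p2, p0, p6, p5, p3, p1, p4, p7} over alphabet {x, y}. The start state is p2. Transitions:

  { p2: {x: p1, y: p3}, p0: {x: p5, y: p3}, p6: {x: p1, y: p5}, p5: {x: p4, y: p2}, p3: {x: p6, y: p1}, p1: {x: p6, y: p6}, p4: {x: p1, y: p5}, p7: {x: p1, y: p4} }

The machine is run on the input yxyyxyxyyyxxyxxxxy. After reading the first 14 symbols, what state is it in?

p4

p2 → p3 → p6 → p5 → p2 → p1 → p6 → p1 → p6 → p5 → p2 → p1 → p6 → p5 → p4
After 14 symbols: p4.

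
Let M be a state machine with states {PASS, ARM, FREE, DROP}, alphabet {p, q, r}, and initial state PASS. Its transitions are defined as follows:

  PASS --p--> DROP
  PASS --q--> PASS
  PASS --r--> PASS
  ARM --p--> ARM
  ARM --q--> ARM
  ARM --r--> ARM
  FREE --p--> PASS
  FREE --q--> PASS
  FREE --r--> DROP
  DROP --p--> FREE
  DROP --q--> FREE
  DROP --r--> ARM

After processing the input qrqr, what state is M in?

PASS → PASS → PASS → PASS → PASS

PASS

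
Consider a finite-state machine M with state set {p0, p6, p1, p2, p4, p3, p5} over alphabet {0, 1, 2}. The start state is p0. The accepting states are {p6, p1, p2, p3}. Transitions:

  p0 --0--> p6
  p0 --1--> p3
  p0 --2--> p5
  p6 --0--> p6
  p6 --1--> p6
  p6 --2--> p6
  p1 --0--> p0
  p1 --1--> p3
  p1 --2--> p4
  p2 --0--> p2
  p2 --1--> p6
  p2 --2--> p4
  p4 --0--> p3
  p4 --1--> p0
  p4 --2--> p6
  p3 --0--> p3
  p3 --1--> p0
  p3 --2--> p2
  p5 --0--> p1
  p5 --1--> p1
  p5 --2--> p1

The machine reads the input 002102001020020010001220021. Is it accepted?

start at p0
read '0': p0 → p6
read '0': p6 → p6
read '2': p6 → p6
read '1': p6 → p6
read '0': p6 → p6
read '2': p6 → p6
read '0': p6 → p6
read '0': p6 → p6
read '1': p6 → p6
read '0': p6 → p6
read '2': p6 → p6
read '0': p6 → p6
read '0': p6 → p6
read '2': p6 → p6
read '0': p6 → p6
read '0': p6 → p6
read '1': p6 → p6
read '0': p6 → p6
read '0': p6 → p6
read '0': p6 → p6
read '1': p6 → p6
read '2': p6 → p6
read '2': p6 → p6
read '0': p6 → p6
read '0': p6 → p6
read '2': p6 → p6
read '1': p6 → p6
End state p6 is accepting.

Yes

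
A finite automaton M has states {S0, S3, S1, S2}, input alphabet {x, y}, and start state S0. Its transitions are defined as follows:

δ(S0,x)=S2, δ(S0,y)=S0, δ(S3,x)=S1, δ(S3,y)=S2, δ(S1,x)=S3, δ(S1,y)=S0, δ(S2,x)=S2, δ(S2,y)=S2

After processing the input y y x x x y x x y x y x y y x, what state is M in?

S0 → S0 → S0 → S2 → S2 → S2 → S2 → S2 → S2 → S2 → S2 → S2 → S2 → S2 → S2 → S2

S2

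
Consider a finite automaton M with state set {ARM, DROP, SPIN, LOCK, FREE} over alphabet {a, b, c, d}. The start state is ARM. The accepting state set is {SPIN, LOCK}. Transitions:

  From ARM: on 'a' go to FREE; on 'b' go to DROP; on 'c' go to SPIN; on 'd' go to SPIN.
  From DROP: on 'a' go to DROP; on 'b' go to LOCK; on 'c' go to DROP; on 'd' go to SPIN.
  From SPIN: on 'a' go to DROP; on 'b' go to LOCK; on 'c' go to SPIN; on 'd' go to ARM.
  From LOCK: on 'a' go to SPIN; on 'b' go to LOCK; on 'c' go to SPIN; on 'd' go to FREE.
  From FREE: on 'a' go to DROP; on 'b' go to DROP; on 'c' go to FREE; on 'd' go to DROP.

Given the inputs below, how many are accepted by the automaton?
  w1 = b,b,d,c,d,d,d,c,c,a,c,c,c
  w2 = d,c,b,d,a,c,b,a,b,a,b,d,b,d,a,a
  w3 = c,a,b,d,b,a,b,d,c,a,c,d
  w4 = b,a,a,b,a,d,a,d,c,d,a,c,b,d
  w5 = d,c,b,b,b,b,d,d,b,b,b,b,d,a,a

w1: Trace: ARM -b-> DROP -b-> LOCK -d-> FREE -c-> FREE -d-> DROP -d-> SPIN -d-> ARM -c-> SPIN -c-> SPIN -a-> DROP -c-> DROP -c-> DROP -c-> DROP  → end DROP, rejected
w2: Trace: ARM -d-> SPIN -c-> SPIN -b-> LOCK -d-> FREE -a-> DROP -c-> DROP -b-> LOCK -a-> SPIN -b-> LOCK -a-> SPIN -b-> LOCK -d-> FREE -b-> DROP -d-> SPIN -a-> DROP -a-> DROP  → end DROP, rejected
w3: Trace: ARM -c-> SPIN -a-> DROP -b-> LOCK -d-> FREE -b-> DROP -a-> DROP -b-> LOCK -d-> FREE -c-> FREE -a-> DROP -c-> DROP -d-> SPIN  → end SPIN, accepted
w4: Trace: ARM -b-> DROP -a-> DROP -a-> DROP -b-> LOCK -a-> SPIN -d-> ARM -a-> FREE -d-> DROP -c-> DROP -d-> SPIN -a-> DROP -c-> DROP -b-> LOCK -d-> FREE  → end FREE, rejected
w5: Trace: ARM -d-> SPIN -c-> SPIN -b-> LOCK -b-> LOCK -b-> LOCK -b-> LOCK -d-> FREE -d-> DROP -b-> LOCK -b-> LOCK -b-> LOCK -b-> LOCK -d-> FREE -a-> DROP -a-> DROP  → end DROP, rejected

1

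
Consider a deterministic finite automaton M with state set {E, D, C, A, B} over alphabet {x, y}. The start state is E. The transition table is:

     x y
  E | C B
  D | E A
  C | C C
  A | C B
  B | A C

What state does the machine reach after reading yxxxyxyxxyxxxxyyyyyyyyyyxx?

start at E
read 'y': E → B
read 'x': B → A
read 'x': A → C
read 'x': C → C
read 'y': C → C
read 'x': C → C
read 'y': C → C
read 'x': C → C
read 'x': C → C
read 'y': C → C
read 'x': C → C
read 'x': C → C
read 'x': C → C
read 'x': C → C
read 'y': C → C
read 'y': C → C
read 'y': C → C
read 'y': C → C
read 'y': C → C
read 'y': C → C
read 'y': C → C
read 'y': C → C
read 'y': C → C
read 'y': C → C
read 'x': C → C
read 'x': C → C

C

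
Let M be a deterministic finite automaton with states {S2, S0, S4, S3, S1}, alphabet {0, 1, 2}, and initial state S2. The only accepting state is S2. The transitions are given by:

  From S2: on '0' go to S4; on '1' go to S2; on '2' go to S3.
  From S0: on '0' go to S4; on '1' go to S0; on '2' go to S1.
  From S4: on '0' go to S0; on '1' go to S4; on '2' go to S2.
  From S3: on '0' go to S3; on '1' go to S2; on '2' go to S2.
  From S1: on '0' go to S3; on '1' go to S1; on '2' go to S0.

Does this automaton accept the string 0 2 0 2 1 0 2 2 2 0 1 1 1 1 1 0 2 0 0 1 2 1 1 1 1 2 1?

Yes

Trace: S2 -0-> S4 -2-> S2 -0-> S4 -2-> S2 -1-> S2 -0-> S4 -2-> S2 -2-> S3 -2-> S2 -0-> S4 -1-> S4 -1-> S4 -1-> S4 -1-> S4 -1-> S4 -0-> S0 -2-> S1 -0-> S3 -0-> S3 -1-> S2 -2-> S3 -1-> S2 -1-> S2 -1-> S2 -1-> S2 -2-> S3 -1-> S2
End state S2 is accepting.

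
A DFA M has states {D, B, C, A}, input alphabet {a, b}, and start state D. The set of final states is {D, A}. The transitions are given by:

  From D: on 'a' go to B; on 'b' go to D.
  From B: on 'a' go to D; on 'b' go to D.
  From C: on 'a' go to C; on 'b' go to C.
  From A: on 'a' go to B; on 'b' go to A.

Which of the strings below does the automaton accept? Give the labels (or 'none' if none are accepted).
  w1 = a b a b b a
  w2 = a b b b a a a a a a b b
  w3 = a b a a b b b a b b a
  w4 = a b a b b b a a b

w1: Trace: D -a-> B -b-> D -a-> B -b-> D -b-> D -a-> B  → end B, rejected
w2: Trace: D -a-> B -b-> D -b-> D -b-> D -a-> B -a-> D -a-> B -a-> D -a-> B -a-> D -b-> D -b-> D  → end D, accepted
w3: Trace: D -a-> B -b-> D -a-> B -a-> D -b-> D -b-> D -b-> D -a-> B -b-> D -b-> D -a-> B  → end B, rejected
w4: Trace: D -a-> B -b-> D -a-> B -b-> D -b-> D -b-> D -a-> B -a-> D -b-> D  → end D, accepted

w2, w4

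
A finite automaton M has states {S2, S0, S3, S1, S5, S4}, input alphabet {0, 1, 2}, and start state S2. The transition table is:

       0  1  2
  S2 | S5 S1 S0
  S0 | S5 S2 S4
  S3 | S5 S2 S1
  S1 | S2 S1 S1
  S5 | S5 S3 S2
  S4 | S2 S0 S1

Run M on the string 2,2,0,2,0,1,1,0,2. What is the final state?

S2

S2 → S0 → S4 → S2 → S0 → S5 → S3 → S2 → S5 → S2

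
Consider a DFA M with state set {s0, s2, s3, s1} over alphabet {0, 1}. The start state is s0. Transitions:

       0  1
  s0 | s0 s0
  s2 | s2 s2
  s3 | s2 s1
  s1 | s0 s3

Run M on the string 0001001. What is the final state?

start at s0
read '0': s0 → s0
read '0': s0 → s0
read '0': s0 → s0
read '1': s0 → s0
read '0': s0 → s0
read '0': s0 → s0
read '1': s0 → s0

s0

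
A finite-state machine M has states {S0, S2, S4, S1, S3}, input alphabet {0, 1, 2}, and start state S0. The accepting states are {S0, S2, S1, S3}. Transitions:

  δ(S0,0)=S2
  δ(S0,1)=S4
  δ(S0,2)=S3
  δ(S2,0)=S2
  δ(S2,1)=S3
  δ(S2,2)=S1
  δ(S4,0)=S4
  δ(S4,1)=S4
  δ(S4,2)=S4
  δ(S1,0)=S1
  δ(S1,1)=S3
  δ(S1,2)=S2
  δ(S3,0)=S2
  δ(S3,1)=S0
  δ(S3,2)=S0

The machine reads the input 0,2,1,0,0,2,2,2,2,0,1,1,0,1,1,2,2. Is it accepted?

S0 → S2 → S1 → S3 → S2 → S2 → S1 → S2 → S1 → S2 → S2 → S3 → S0 → S2 → S3 → S0 → S3 → S0
End state S0 is accepting.

Yes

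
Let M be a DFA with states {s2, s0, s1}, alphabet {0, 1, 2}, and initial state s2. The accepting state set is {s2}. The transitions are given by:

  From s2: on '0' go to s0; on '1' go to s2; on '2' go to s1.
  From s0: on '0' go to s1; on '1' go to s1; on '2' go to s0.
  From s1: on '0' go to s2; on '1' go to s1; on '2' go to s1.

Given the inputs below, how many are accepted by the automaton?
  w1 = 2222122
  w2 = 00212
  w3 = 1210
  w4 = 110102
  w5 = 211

w1: Trace: s2 -2-> s1 -2-> s1 -2-> s1 -2-> s1 -1-> s1 -2-> s1 -2-> s1  → end s1, rejected
w2: Trace: s2 -0-> s0 -0-> s1 -2-> s1 -1-> s1 -2-> s1  → end s1, rejected
w3: Trace: s2 -1-> s2 -2-> s1 -1-> s1 -0-> s2  → end s2, accepted
w4: Trace: s2 -1-> s2 -1-> s2 -0-> s0 -1-> s1 -0-> s2 -2-> s1  → end s1, rejected
w5: Trace: s2 -2-> s1 -1-> s1 -1-> s1  → end s1, rejected

1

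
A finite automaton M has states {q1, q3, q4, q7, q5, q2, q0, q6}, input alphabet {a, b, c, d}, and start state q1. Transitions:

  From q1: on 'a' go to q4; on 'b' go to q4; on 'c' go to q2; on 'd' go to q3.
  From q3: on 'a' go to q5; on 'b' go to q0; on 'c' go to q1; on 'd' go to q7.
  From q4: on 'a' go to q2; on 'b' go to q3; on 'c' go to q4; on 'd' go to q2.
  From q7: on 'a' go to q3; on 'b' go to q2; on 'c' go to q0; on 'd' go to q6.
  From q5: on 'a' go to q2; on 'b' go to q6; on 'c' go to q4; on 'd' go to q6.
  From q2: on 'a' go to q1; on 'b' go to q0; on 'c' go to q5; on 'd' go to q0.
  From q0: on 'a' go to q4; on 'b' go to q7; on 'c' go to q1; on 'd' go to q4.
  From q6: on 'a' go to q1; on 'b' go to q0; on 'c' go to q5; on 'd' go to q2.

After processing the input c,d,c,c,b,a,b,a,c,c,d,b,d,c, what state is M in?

q4

q1 → q2 → q0 → q1 → q2 → q0 → q4 → q3 → q5 → q4 → q4 → q2 → q0 → q4 → q4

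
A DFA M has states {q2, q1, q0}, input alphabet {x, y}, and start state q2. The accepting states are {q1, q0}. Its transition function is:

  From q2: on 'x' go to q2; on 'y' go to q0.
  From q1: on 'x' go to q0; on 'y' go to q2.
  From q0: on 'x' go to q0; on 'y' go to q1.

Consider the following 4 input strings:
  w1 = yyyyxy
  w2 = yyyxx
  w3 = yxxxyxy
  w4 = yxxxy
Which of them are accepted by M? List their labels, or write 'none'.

w1, w3, w4

w1:
  start at q2
  read 'y': q2 → q0
  read 'y': q0 → q1
  read 'y': q1 → q2
  read 'y': q2 → q0
  read 'x': q0 → q0
  read 'y': q0 → q1
  end q1, accepted
w2:
  start at q2
  read 'y': q2 → q0
  read 'y': q0 → q1
  read 'y': q1 → q2
  read 'x': q2 → q2
  read 'x': q2 → q2
  end q2, rejected
w3:
  start at q2
  read 'y': q2 → q0
  read 'x': q0 → q0
  read 'x': q0 → q0
  read 'x': q0 → q0
  read 'y': q0 → q1
  read 'x': q1 → q0
  read 'y': q0 → q1
  end q1, accepted
w4:
  start at q2
  read 'y': q2 → q0
  read 'x': q0 → q0
  read 'x': q0 → q0
  read 'x': q0 → q0
  read 'y': q0 → q1
  end q1, accepted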